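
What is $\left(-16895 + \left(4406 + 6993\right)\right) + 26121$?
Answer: $20625$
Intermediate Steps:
$\left(-16895 + \left(4406 + 6993\right)\right) + 26121 = \left(-16895 + 11399\right) + 26121 = -5496 + 26121 = 20625$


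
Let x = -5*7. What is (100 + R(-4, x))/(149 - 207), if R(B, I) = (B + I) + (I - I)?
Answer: -61/58 ≈ -1.0517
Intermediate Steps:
x = -35
R(B, I) = B + I (R(B, I) = (B + I) + 0 = B + I)
(100 + R(-4, x))/(149 - 207) = (100 + (-4 - 35))/(149 - 207) = (100 - 39)/(-58) = 61*(-1/58) = -61/58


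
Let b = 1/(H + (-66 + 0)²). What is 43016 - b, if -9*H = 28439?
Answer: 463067231/10765 ≈ 43016.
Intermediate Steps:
H = -28439/9 (H = -⅑*28439 = -28439/9 ≈ -3159.9)
b = 9/10765 (b = 1/(-28439/9 + (-66 + 0)²) = 1/(-28439/9 + (-66)²) = 1/(-28439/9 + 4356) = 1/(10765/9) = 9/10765 ≈ 0.00083604)
43016 - b = 43016 - 1*9/10765 = 43016 - 9/10765 = 463067231/10765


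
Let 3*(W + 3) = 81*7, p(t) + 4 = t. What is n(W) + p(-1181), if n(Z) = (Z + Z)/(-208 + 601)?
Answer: -155111/131 ≈ -1184.1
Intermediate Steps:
p(t) = -4 + t
W = 186 (W = -3 + (81*7)/3 = -3 + (1/3)*567 = -3 + 189 = 186)
n(Z) = 2*Z/393 (n(Z) = (2*Z)/393 = (2*Z)*(1/393) = 2*Z/393)
n(W) + p(-1181) = (2/393)*186 + (-4 - 1181) = 124/131 - 1185 = -155111/131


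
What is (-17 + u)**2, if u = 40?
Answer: 529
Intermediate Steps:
(-17 + u)**2 = (-17 + 40)**2 = 23**2 = 529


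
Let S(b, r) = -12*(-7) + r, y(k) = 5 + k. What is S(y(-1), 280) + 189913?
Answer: 190277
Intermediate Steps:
S(b, r) = 84 + r
S(y(-1), 280) + 189913 = (84 + 280) + 189913 = 364 + 189913 = 190277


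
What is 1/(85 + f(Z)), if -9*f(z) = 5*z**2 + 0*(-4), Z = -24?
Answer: -1/235 ≈ -0.0042553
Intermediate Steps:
f(z) = -5*z**2/9 (f(z) = -(5*z**2 + 0*(-4))/9 = -(5*z**2 + 0)/9 = -5*z**2/9)
1/(85 + f(Z)) = 1/(85 - 5/9*(-24)**2) = 1/(85 - 5/9*576) = 1/(85 - 320) = 1/(-235) = -1/235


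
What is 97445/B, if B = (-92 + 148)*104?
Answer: 97445/5824 ≈ 16.732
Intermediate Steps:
B = 5824 (B = 56*104 = 5824)
97445/B = 97445/5824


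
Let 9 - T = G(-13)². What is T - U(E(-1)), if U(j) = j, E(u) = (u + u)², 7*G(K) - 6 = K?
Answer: 4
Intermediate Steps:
G(K) = 6/7 + K/7
E(u) = 4*u² (E(u) = (2*u)² = 4*u²)
T = 8 (T = 9 - (6/7 + (⅐)*(-13))² = 9 - (6/7 - 13/7)² = 9 - 1*(-1)² = 9 - 1*1 = 9 - 1 = 8)
T - U(E(-1)) = 8 - 4*(-1)² = 8 - 4 = 4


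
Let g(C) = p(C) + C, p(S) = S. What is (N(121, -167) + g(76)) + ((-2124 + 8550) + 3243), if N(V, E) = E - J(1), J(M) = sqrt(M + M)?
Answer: 9654 - sqrt(2) ≈ 9652.6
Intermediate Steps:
J(M) = sqrt(2)*sqrt(M) (J(M) = sqrt(2*M) = sqrt(2)*sqrt(M))
N(V, E) = E - sqrt(2) (N(V, E) = E - sqrt(2)*sqrt(1) = E - sqrt(2))
g(C) = 2*C (g(C) = C + C = 2*C)
(N(121, -167) + g(76)) + ((-2124 + 8550) + 3243) = ((-167 - sqrt(2)) + 2*76) + ((-2124 + 8550) + 3243) = ((-167 - sqrt(2)) + 152) + (6426 + 3243) = (-15 - sqrt(2)) + 9669 = 9654 - sqrt(2)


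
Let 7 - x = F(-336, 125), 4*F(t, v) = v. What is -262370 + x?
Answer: -1049577/4 ≈ -2.6239e+5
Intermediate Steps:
F(t, v) = v/4
x = -97/4 (x = 7 - 125/4 = -97/4 ≈ -24.250)
-262370 + x = -262370 - 97/4 = -1049577/4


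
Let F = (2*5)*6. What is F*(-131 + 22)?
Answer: -6540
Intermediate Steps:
F = 60 (F = 10*6 = 60)
F*(-131 + 22) = 60*(-131 + 22) = 60*(-109) = -6540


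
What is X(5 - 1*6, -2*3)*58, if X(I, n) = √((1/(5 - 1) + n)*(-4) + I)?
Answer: 58*√22 ≈ 272.04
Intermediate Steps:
X(I, n) = √(-1 + I - 4*n) (X(I, n) = √((1/4 + n)*(-4) + I) = √((¼ + n)*(-4) + I) = √((-1 - 4*n) + I) = √(-1 + I - 4*n))
X(5 - 1*6, -2*3)*58 = √(-1 + (5 - 1*6) - (-8)*3)*58 = √(-1 + (5 - 6) - 4*(-6))*58 = √(-1 - 1 + 24)*58 = √22*58 = 58*√22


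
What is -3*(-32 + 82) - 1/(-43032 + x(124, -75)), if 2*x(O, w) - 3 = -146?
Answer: -12931048/86207 ≈ -150.00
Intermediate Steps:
x(O, w) = -143/2 (x(O, w) = 3/2 + (½)*(-146) = 3/2 - 73 = -143/2)
-3*(-32 + 82) - 1/(-43032 + x(124, -75)) = -3*(-32 + 82) - 1/(-43032 - 143/2) = -3*50 - 1/(-86207/2) = -150 - 1*(-2/86207) = -150 + 2/86207 = -12931048/86207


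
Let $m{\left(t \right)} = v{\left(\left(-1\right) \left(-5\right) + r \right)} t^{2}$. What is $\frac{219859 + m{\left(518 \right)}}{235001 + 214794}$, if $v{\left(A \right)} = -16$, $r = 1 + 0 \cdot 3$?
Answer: $- \frac{814665}{89959} \approx -9.056$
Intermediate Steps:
$r = 1$ ($r = 1 + 0 = 1$)
$m{\left(t \right)} = - 16 t^{2}$
$\frac{219859 + m{\left(518 \right)}}{235001 + 214794} = \frac{219859 - 16 \cdot 518^{2}}{235001 + 214794} = \frac{219859 - 4293184}{449795} = \left(219859 - 4293184\right) \frac{1}{449795} = \left(-4073325\right) \frac{1}{449795} = - \frac{814665}{89959}$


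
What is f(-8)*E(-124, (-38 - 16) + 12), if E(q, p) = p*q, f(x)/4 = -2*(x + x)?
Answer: 666624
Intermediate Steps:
f(x) = -16*x (f(x) = 4*(-2*(x + x)) = 4*(-4*x) = -16*x)
f(-8)*E(-124, (-38 - 16) + 12) = (-16*(-8))*(((-38 - 16) + 12)*(-124)) = 128*((-54 + 12)*(-124)) = 128*(-42*(-124)) = 128*5208 = 666624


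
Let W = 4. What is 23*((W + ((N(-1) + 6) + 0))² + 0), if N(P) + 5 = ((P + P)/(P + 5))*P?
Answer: 2783/4 ≈ 695.75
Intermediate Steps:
N(P) = -5 + 2*P²/(5 + P) (N(P) = -5 + ((P + P)/(P + 5))*P = -5 + ((2*P)/(5 + P))*P = -5 + (2*P/(5 + P))*P = -5 + 2*P²/(5 + P))
23*((W + ((N(-1) + 6) + 0))² + 0) = 23*((4 + (((-25 - 5*(-1) + 2*(-1)²)/(5 - 1) + 6) + 0))² + 0) = 23*((4 + (((-25 + 5 + 2*1)/4 + 6) + 0))² + 0) = 23*((4 + (((-25 + 5 + 2)/4 + 6) + 0))² + 0) = 23*((4 + (((¼)*(-18) + 6) + 0))² + 0) = 23*((4 + ((-9/2 + 6) + 0))² + 0) = 23*((4 + (3/2 + 0))² + 0) = 23*((4 + 3/2)² + 0) = 23*((11/2)² + 0) = 23*(121/4 + 0) = 23*(121/4) = 2783/4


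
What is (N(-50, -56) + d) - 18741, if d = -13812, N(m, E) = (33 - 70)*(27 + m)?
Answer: -31702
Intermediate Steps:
N(m, E) = -999 - 37*m (N(m, E) = -37*(27 + m) = -999 - 37*m)
(N(-50, -56) + d) - 18741 = ((-999 - 37*(-50)) - 13812) - 18741 = ((-999 + 1850) - 13812) - 18741 = (851 - 13812) - 18741 = -12961 - 18741 = -31702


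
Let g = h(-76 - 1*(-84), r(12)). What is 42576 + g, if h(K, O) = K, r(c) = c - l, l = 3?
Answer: 42584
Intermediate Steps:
r(c) = -3 + c (r(c) = c - 1*3 = c - 3 = -3 + c)
g = 8 (g = -76 - 1*(-84) = -76 + 84 = 8)
42576 + g = 42576 + 8 = 42584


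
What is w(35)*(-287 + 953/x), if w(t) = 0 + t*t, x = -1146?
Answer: -404072375/1146 ≈ -3.5259e+5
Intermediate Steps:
w(t) = t**2 (w(t) = 0 + t**2 = t**2)
w(35)*(-287 + 953/x) = 35**2*(-287 + 953/(-1146)) = 1225*(-287 + 953*(-1/1146)) = 1225*(-287 - 953/1146) = 1225*(-329855/1146) = -404072375/1146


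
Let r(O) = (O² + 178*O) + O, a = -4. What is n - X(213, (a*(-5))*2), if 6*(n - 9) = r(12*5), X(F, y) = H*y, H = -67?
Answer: 5079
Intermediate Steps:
r(O) = O² + 179*O
X(F, y) = -67*y
n = 2399 (n = 9 + ((12*5)*(179 + 12*5))/6 = 9 + (60*(179 + 60))/6 = 9 + (60*239)/6 = 9 + (⅙)*14340 = 9 + 2390 = 2399)
n - X(213, (a*(-5))*2) = 2399 - (-67)*-4*(-5)*2 = 2399 - (-67)*20*2 = 2399 - (-67)*40 = 2399 - 1*(-2680) = 2399 + 2680 = 5079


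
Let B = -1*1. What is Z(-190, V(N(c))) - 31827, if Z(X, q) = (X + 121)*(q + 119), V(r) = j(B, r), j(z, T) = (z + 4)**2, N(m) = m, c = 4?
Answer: -40659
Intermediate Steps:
B = -1
j(z, T) = (4 + z)**2
V(r) = 9 (V(r) = (4 - 1)**2 = 3**2 = 9)
Z(X, q) = (119 + q)*(121 + X) (Z(X, q) = (121 + X)*(119 + q) = (119 + q)*(121 + X))
Z(-190, V(N(c))) - 31827 = (14399 + 119*(-190) + 121*9 - 190*9) - 31827 = (14399 - 22610 + 1089 - 1710) - 31827 = -8832 - 31827 = -40659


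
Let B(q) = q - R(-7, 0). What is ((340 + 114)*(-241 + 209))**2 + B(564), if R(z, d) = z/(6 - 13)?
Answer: 211063347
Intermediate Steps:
R(z, d) = -z/7 (R(z, d) = z/(-7) = -z/7)
B(q) = -1 + q (B(q) = q - (-1)*(-7)/7 = q - 1*1 = q - 1 = -1 + q)
((340 + 114)*(-241 + 209))**2 + B(564) = ((340 + 114)*(-241 + 209))**2 + (-1 + 564) = (454*(-32))**2 + 563 = (-14528)**2 + 563 = 211062784 + 563 = 211063347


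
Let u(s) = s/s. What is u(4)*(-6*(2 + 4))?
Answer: -36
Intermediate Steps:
u(s) = 1
u(4)*(-6*(2 + 4)) = 1*(-6*(2 + 4)) = 1*(-6*6) = 1*(-36) = -36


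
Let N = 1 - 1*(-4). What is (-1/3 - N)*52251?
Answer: -278672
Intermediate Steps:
N = 5 (N = 1 + 4 = 5)
(-1/3 - N)*52251 = (-1/3 - 1*5)*52251 = (-1*1/3 - 5)*52251 = (-1/3 - 5)*52251 = -16/3*52251 = -278672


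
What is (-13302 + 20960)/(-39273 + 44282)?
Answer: 7658/5009 ≈ 1.5288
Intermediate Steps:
(-13302 + 20960)/(-39273 + 44282) = 7658/5009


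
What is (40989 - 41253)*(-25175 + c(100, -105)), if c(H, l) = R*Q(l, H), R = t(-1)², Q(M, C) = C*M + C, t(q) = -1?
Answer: 9391800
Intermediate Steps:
Q(M, C) = C + C*M
R = 1 (R = (-1)² = 1)
c(H, l) = H*(1 + l) (c(H, l) = 1*(H*(1 + l)) = H*(1 + l))
(40989 - 41253)*(-25175 + c(100, -105)) = (40989 - 41253)*(-25175 + 100*(1 - 105)) = -264*(-25175 + 100*(-104)) = -264*(-25175 - 10400) = -264*(-35575) = 9391800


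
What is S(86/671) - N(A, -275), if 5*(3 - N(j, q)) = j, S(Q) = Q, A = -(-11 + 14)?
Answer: -11648/3355 ≈ -3.4718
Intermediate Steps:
A = -3 (A = -1*3 = -3)
N(j, q) = 3 - j/5
S(86/671) - N(A, -275) = 86/671 - (3 - ⅕*(-3)) = 86*(1/671) - (3 + ⅗) = 86/671 - 1*18/5 = 86/671 - 18/5 = -11648/3355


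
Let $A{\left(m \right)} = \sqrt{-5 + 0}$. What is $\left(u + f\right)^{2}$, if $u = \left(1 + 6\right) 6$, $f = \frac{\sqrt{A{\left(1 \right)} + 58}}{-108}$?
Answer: $\frac{\left(4536 - \sqrt{58 + i \sqrt{5}}\right)^{2}}{11664} \approx 1758.1 - 0.11397 i$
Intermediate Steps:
$A{\left(m \right)} = i \sqrt{5}$ ($A{\left(m \right)} = \sqrt{-5} = i \sqrt{5}$)
$f = - \frac{\sqrt{58 + i \sqrt{5}}}{108}$ ($f = \frac{\sqrt{i \sqrt{5} + 58}}{-108} = \sqrt{58 + i \sqrt{5}} \left(- \frac{1}{108}\right) = - \frac{\sqrt{58 + i \sqrt{5}}}{108} \approx -0.070529 - 0.0013591 i$)
$u = 42$ ($u = 7 \cdot 6 = 42$)
$\left(u + f\right)^{2} = \left(42 - \frac{\sqrt{58 + i \sqrt{5}}}{108}\right)^{2}$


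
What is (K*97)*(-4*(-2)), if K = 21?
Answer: 16296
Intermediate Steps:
(K*97)*(-4*(-2)) = (21*97)*(-4*(-2)) = 2037*8 = 16296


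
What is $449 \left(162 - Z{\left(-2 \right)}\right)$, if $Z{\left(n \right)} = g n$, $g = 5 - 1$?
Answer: $76330$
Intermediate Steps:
$g = 4$
$Z{\left(n \right)} = 4 n$
$449 \left(162 - Z{\left(-2 \right)}\right) = 449 \left(162 - 4 \left(-2\right)\right) = 449 \left(162 - -8\right) = 449 \left(162 + 8\right) = 449 \cdot 170 = 76330$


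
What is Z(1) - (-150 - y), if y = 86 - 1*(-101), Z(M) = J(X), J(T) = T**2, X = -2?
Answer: 341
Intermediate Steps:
Z(M) = 4 (Z(M) = (-2)**2 = 4)
y = 187 (y = 86 + 101 = 187)
Z(1) - (-150 - y) = 4 - (-150 - 1*187) = 4 - (-150 - 187) = 4 - 1*(-337) = 4 + 337 = 341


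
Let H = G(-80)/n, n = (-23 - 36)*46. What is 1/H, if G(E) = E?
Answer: 1357/40 ≈ 33.925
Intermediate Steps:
n = -2714 (n = -59*46 = -2714)
H = 40/1357 (H = -80/(-2714) = -80*(-1/2714) = 40/1357 ≈ 0.029477)
1/H = 1/(40/1357) = 1357/40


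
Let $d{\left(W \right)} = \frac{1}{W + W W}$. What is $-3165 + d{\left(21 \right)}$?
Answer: $- \frac{1462229}{462} \approx -3165.0$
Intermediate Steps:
$d{\left(W \right)} = \frac{1}{W + W^{2}}$
$-3165 + d{\left(21 \right)} = -3165 + \frac{1}{21 \left(1 + 21\right)} = -3165 + \frac{1}{21 \cdot 22} = -3165 + \frac{1}{21} \cdot \frac{1}{22} = -3165 + \frac{1}{462} = - \frac{1462229}{462}$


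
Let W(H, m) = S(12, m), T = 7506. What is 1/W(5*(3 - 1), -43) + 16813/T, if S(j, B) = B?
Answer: 715453/322758 ≈ 2.2167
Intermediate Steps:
W(H, m) = m
1/W(5*(3 - 1), -43) + 16813/T = 1/(-43) + 16813/7506 = -1/43 + 16813*(1/7506) = -1/43 + 16813/7506 = 715453/322758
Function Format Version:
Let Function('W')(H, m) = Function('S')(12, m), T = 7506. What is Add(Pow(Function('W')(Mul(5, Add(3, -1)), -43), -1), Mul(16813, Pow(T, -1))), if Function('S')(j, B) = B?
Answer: Rational(715453, 322758) ≈ 2.2167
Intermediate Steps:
Function('W')(H, m) = m
Add(Pow(Function('W')(Mul(5, Add(3, -1)), -43), -1), Mul(16813, Pow(T, -1))) = Add(Pow(-43, -1), Mul(16813, Pow(7506, -1))) = Add(Rational(-1, 43), Mul(16813, Rational(1, 7506))) = Add(Rational(-1, 43), Rational(16813, 7506)) = Rational(715453, 322758)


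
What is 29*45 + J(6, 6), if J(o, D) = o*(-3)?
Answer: 1287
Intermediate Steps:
J(o, D) = -3*o
29*45 + J(6, 6) = 29*45 - 3*6 = 1305 - 18 = 1287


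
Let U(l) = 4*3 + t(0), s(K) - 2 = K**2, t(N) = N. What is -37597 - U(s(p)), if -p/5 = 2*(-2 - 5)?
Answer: -37609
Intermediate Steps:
p = 70 (p = -10*(-2 - 5) = -10*(-7) = -5*(-14) = 70)
s(K) = 2 + K**2
U(l) = 12 (U(l) = 4*3 + 0 = 12 + 0 = 12)
-37597 - U(s(p)) = -37597 - 1*12 = -37597 - 12 = -37609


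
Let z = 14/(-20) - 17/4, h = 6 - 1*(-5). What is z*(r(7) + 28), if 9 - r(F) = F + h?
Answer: -1881/20 ≈ -94.050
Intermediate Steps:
h = 11 (h = 6 + 5 = 11)
z = -99/20 (z = 14*(-1/20) - 17*1/4 = -7/10 - 17/4 = -99/20 ≈ -4.9500)
r(F) = -2 - F (r(F) = 9 - (F + 11) = 9 - (11 + F) = 9 + (-11 - F) = -2 - F)
z*(r(7) + 28) = -99*((-2 - 1*7) + 28)/20 = -99*((-2 - 7) + 28)/20 = -99*(-9 + 28)/20 = -99/20*19 = -1881/20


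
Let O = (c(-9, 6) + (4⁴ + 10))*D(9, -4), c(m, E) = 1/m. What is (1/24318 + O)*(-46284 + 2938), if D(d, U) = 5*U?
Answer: 2802702923887/12159 ≈ 2.3050e+8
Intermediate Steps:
c(m, E) = 1/m
O = -47860/9 (O = (1/(-9) + (4⁴ + 10))*(5*(-4)) = (-⅑ + (256 + 10))*(-20) = (-⅑ + 266)*(-20) = (2393/9)*(-20) = -47860/9 ≈ -5317.8)
(1/24318 + O)*(-46284 + 2938) = (1/24318 - 47860/9)*(-46284 + 2938) = (1/24318 - 47860/9)*(-43346) = -129317719/24318*(-43346) = 2802702923887/12159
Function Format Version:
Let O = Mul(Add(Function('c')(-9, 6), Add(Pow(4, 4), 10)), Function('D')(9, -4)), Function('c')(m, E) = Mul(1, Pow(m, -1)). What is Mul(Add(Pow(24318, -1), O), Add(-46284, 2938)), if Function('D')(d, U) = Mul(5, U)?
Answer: Rational(2802702923887, 12159) ≈ 2.3050e+8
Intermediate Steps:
Function('c')(m, E) = Pow(m, -1)
O = Rational(-47860, 9) (O = Mul(Add(Pow(-9, -1), Add(Pow(4, 4), 10)), Mul(5, -4)) = Mul(Add(Rational(-1, 9), Add(256, 10)), -20) = Mul(Add(Rational(-1, 9), 266), -20) = Mul(Rational(2393, 9), -20) = Rational(-47860, 9) ≈ -5317.8)
Mul(Add(Pow(24318, -1), O), Add(-46284, 2938)) = Mul(Add(Pow(24318, -1), Rational(-47860, 9)), Add(-46284, 2938)) = Mul(Add(Rational(1, 24318), Rational(-47860, 9)), -43346) = Mul(Rational(-129317719, 24318), -43346) = Rational(2802702923887, 12159)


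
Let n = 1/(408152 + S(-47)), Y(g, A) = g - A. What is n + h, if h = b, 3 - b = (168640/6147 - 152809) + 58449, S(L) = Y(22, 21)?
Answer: 78893351974820/836305497 ≈ 94336.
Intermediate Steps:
S(L) = 1 (S(L) = 22 - 1*21 = 22 - 21 = 1)
b = 579880721/6147 (b = 3 - ((168640/6147 - 152809) + 58449) = 3 - (-939148283/6147 + 58449) = 3 - 1*(-579862280/6147) = 3 + 579862280/6147 = 579880721/6147 ≈ 94336.)
n = 1/408153 (n = 1/(408152 + 1) = 1/408153 ≈ 2.4501e-6)
h = 579880721/6147 ≈ 94336.
n + h = 1/408153 + 579880721/6147 = 78893351974820/836305497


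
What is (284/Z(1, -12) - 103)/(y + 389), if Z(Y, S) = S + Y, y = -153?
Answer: -1417/2596 ≈ -0.54584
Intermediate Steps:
(284/Z(1, -12) - 103)/(y + 389) = (284/(-12 + 1) - 103)/(-153 + 389) = (284/(-11) - 103)/236 = (284*(-1/11) - 103)*(1/236) = (-284/11 - 103)*(1/236) = -1417/11*1/236 = -1417/2596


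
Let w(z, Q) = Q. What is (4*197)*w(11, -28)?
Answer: -22064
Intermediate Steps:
(4*197)*w(11, -28) = (4*197)*(-28) = 788*(-28) = -22064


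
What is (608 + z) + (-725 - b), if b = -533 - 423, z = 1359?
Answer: 2198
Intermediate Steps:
b = -956
(608 + z) + (-725 - b) = (608 + 1359) + (-725 - 1*(-956)) = 1967 + (-725 + 956) = 1967 + 231 = 2198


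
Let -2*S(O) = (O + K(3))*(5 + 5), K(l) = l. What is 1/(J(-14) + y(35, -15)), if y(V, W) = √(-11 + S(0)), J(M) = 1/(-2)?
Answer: -2/105 - 4*I*√26/105 ≈ -0.019048 - 0.19425*I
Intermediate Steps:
J(M) = -½
S(O) = -15 - 5*O (S(O) = -(O + 3)*(5 + 5)/2 = -(3 + O)*10/2 = -(30 + 10*O)/2 = -15 - 5*O)
y(V, W) = I*√26 (y(V, W) = √(-11 + (-15 - 5*0)) = √(-11 + (-15 + 0)) = √(-11 - 15) = √(-26) = I*√26)
1/(J(-14) + y(35, -15)) = 1/(-½ + I*√26)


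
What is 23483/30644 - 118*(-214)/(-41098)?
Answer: 95641023/629703556 ≈ 0.15188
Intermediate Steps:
23483/30644 - 118*(-214)/(-41098) = 23483*(1/30644) + 25252*(-1/41098) = 23483/30644 - 12626/20549 = 95641023/629703556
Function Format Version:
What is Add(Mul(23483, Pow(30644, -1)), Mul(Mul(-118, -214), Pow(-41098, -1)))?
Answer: Rational(95641023, 629703556) ≈ 0.15188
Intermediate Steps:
Add(Mul(23483, Pow(30644, -1)), Mul(Mul(-118, -214), Pow(-41098, -1))) = Add(Mul(23483, Rational(1, 30644)), Mul(25252, Rational(-1, 41098))) = Add(Rational(23483, 30644), Rational(-12626, 20549)) = Rational(95641023, 629703556)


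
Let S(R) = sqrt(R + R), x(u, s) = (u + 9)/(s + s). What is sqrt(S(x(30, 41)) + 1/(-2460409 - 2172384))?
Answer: sqrt(-7787725033 + 879973610214809*sqrt(1599))/189944513 ≈ 0.98758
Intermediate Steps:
x(u, s) = (9 + u)/(2*s) (x(u, s) = (9 + u)/((2*s)) = (9 + u)*(1/(2*s)) = (9 + u)/(2*s))
S(R) = sqrt(2)*sqrt(R) (S(R) = sqrt(2*R) = sqrt(2)*sqrt(R))
sqrt(S(x(30, 41)) + 1/(-2460409 - 2172384)) = sqrt(sqrt(2)*sqrt((1/2)*(9 + 30)/41) + 1/(-2460409 - 2172384)) = sqrt(sqrt(2)*sqrt((1/2)*(1/41)*39) + 1/(-4632793)) = sqrt(sqrt(2)*sqrt(39/82) - 1/4632793) = sqrt(sqrt(2)*(sqrt(3198)/82) - 1/4632793) = sqrt(sqrt(1599)/41 - 1/4632793) = sqrt(-1/4632793 + sqrt(1599)/41)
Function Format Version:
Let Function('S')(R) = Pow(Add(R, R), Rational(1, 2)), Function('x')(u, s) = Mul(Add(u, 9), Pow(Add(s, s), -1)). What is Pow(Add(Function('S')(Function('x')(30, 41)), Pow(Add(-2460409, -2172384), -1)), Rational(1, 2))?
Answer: Mul(Rational(1, 189944513), Pow(Add(-7787725033, Mul(879973610214809, Pow(1599, Rational(1, 2)))), Rational(1, 2))) ≈ 0.98758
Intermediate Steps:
Function('x')(u, s) = Mul(Rational(1, 2), Pow(s, -1), Add(9, u)) (Function('x')(u, s) = Mul(Add(9, u), Pow(Mul(2, s), -1)) = Mul(Add(9, u), Mul(Rational(1, 2), Pow(s, -1))) = Mul(Rational(1, 2), Pow(s, -1), Add(9, u)))
Function('S')(R) = Mul(Pow(2, Rational(1, 2)), Pow(R, Rational(1, 2))) (Function('S')(R) = Pow(Mul(2, R), Rational(1, 2)) = Mul(Pow(2, Rational(1, 2)), Pow(R, Rational(1, 2))))
Pow(Add(Function('S')(Function('x')(30, 41)), Pow(Add(-2460409, -2172384), -1)), Rational(1, 2)) = Pow(Add(Mul(Pow(2, Rational(1, 2)), Pow(Mul(Rational(1, 2), Pow(41, -1), Add(9, 30)), Rational(1, 2))), Pow(Add(-2460409, -2172384), -1)), Rational(1, 2)) = Pow(Add(Mul(Pow(2, Rational(1, 2)), Pow(Mul(Rational(1, 2), Rational(1, 41), 39), Rational(1, 2))), Pow(-4632793, -1)), Rational(1, 2)) = Pow(Add(Mul(Pow(2, Rational(1, 2)), Pow(Rational(39, 82), Rational(1, 2))), Rational(-1, 4632793)), Rational(1, 2)) = Pow(Add(Mul(Pow(2, Rational(1, 2)), Mul(Rational(1, 82), Pow(3198, Rational(1, 2)))), Rational(-1, 4632793)), Rational(1, 2)) = Pow(Add(Mul(Rational(1, 41), Pow(1599, Rational(1, 2))), Rational(-1, 4632793)), Rational(1, 2)) = Pow(Add(Rational(-1, 4632793), Mul(Rational(1, 41), Pow(1599, Rational(1, 2)))), Rational(1, 2))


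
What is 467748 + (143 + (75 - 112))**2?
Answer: 478984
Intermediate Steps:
467748 + (143 + (75 - 112))**2 = 467748 + (143 - 37)**2 = 467748 + 106**2 = 467748 + 11236 = 478984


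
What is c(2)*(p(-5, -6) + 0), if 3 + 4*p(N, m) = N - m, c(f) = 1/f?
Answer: -1/4 ≈ -0.25000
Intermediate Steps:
p(N, m) = -3/4 - m/4 + N/4 (p(N, m) = -3/4 + (N - m)/4 = -3/4 + (-m/4 + N/4) = -3/4 - m/4 + N/4)
c(2)*(p(-5, -6) + 0) = ((-3/4 - 1/4*(-6) + (1/4)*(-5)) + 0)/2 = ((-3/4 + 3/2 - 5/4) + 0)/2 = (-1/2 + 0)/2 = (1/2)*(-1/2) = -1/4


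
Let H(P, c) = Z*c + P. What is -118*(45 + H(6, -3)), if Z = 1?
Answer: -5664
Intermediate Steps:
H(P, c) = P + c (H(P, c) = 1*c + P = c + P = P + c)
-118*(45 + H(6, -3)) = -118*(45 + (6 - 3)) = -118*(45 + 3) = -118*48 = -5664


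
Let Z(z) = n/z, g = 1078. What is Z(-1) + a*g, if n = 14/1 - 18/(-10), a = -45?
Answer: -242629/5 ≈ -48526.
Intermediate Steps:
n = 79/5 (n = 14*1 - 18*(-⅒) = 14 + 9/5 = 79/5 ≈ 15.800)
Z(z) = 79/(5*z)
Z(-1) + a*g = (79/5)/(-1) - 45*1078 = (79/5)*(-1) - 48510 = -79/5 - 48510 = -242629/5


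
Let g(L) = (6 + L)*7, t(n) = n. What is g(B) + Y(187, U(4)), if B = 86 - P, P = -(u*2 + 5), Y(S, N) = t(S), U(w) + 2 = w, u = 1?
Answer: 880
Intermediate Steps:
U(w) = -2 + w
Y(S, N) = S
P = -7 (P = -(1*2 + 5) = -(2 + 5) = -1*7 = -7)
B = 93 (B = 86 - 1*(-7) = 86 + 7 = 93)
g(L) = 42 + 7*L
g(B) + Y(187, U(4)) = (42 + 7*93) + 187 = (42 + 651) + 187 = 693 + 187 = 880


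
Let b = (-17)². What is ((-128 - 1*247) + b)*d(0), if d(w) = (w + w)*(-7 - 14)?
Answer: 0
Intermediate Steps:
d(w) = -42*w (d(w) = (2*w)*(-21) = -42*w)
b = 289
((-128 - 1*247) + b)*d(0) = ((-128 - 1*247) + 289)*(-42*0) = ((-128 - 247) + 289)*0 = (-375 + 289)*0 = -86*0 = 0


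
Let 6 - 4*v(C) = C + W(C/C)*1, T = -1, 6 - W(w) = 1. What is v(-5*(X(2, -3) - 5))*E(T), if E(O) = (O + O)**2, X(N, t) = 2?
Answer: -14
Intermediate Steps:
W(w) = 5 (W(w) = 6 - 1*1 = 6 - 1 = 5)
v(C) = 1/4 - C/4 (v(C) = 3/2 - (C + 5*1)/4 = 3/2 - (C + 5)/4 = 3/2 - (5 + C)/4 = 3/2 + (-5/4 - C/4) = 1/4 - C/4)
E(O) = 4*O**2 (E(O) = (2*O)**2 = 4*O**2)
v(-5*(X(2, -3) - 5))*E(T) = (1/4 - (-5)*(2 - 5)/4)*(4*(-1)**2) = (1/4 - (-5)*(-3)/4)*(4*1) = (1/4 - 1/4*15)*4 = (1/4 - 15/4)*4 = -7/2*4 = -14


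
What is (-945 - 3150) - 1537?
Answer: -5632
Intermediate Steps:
(-945 - 3150) - 1537 = -4095 - 1537 = -5632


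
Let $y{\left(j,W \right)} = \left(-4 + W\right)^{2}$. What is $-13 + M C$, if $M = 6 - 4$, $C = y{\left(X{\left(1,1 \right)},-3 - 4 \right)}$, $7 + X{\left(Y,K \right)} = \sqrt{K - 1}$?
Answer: $229$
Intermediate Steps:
$X{\left(Y,K \right)} = -7 + \sqrt{-1 + K}$ ($X{\left(Y,K \right)} = -7 + \sqrt{K - 1} = -7 + \sqrt{-1 + K}$)
$C = 121$ ($C = \left(-4 - 7\right)^{2} = \left(-11\right)^{2} = 121$)
$M = 2$
$-13 + M C = -13 + 2 \cdot 121 = -13 + 242 = 229$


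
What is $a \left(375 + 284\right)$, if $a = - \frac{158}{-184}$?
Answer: $\frac{52061}{92} \approx 565.88$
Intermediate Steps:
$a = \frac{79}{92}$ ($a = \left(-158\right) \left(- \frac{1}{184}\right) = \frac{79}{92} \approx 0.8587$)
$a \left(375 + 284\right) = \frac{79 \left(375 + 284\right)}{92} = \frac{79}{92} \cdot 659 = \frac{52061}{92}$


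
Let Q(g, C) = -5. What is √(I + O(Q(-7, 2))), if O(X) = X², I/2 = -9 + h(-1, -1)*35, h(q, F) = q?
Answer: 3*I*√7 ≈ 7.9373*I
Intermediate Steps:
I = -88 (I = 2*(-9 - 1*35) = 2*(-9 - 35) = 2*(-44) = -88)
√(I + O(Q(-7, 2))) = √(-88 + (-5)²) = √(-88 + 25) = √(-63) = 3*I*√7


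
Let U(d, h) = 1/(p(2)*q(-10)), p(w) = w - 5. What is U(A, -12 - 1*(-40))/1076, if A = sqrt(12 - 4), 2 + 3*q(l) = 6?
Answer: -1/4304 ≈ -0.00023234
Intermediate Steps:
q(l) = 4/3 (q(l) = -2/3 + (1/3)*6 = -2/3 + 2 = 4/3)
A = 2*sqrt(2) (A = sqrt(8) = 2*sqrt(2) ≈ 2.8284)
p(w) = -5 + w
U(d, h) = -1/4 (U(d, h) = 1/((-5 + 2)*(4/3)) = (3/4)/(-3) = -1/3*3/4 = -1/4)
U(A, -12 - 1*(-40))/1076 = -1/4/1076 = -1/4*1/1076 = -1/4304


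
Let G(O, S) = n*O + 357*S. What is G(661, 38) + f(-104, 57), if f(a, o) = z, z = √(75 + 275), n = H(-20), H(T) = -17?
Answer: 2329 + 5*√14 ≈ 2347.7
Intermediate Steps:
n = -17
z = 5*√14 (z = √350 = 5*√14 ≈ 18.708)
f(a, o) = 5*√14
G(O, S) = -17*O + 357*S
G(661, 38) + f(-104, 57) = (-17*661 + 357*38) + 5*√14 = (-11237 + 13566) + 5*√14 = 2329 + 5*√14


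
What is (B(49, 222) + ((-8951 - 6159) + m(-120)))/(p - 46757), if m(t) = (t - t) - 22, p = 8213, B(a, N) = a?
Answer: 15083/38544 ≈ 0.39132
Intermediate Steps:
m(t) = -22 (m(t) = 0 - 22 = -22)
(B(49, 222) + ((-8951 - 6159) + m(-120)))/(p - 46757) = (49 + ((-8951 - 6159) - 22))/(8213 - 46757) = (49 + (-15110 - 22))/(-38544) = (49 - 15132)*(-1/38544) = -15083*(-1/38544) = 15083/38544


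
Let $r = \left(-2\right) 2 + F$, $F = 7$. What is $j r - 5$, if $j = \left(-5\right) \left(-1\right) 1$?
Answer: $10$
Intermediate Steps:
$r = 3$ ($r = \left(-2\right) 2 + 7 = -4 + 7 = 3$)
$j = 5$ ($j = 5 \cdot 1 = 5$)
$j r - 5 = 5 \cdot 3 - 5 = 15 - 5 = 10$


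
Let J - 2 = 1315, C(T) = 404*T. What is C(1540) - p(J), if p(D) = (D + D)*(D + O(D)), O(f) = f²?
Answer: -4571490844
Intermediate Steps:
J = 1317 (J = 2 + 1315 = 1317)
p(D) = 2*D*(D + D²) (p(D) = (D + D)*(D + D²) = (2*D)*(D + D²) = 2*D*(D + D²))
C(1540) - p(J) = 404*1540 - 2*1317²*(1 + 1317) = 622160 - 2*1734489*1318 = 622160 - 1*4572113004 = 622160 - 4572113004 = -4571490844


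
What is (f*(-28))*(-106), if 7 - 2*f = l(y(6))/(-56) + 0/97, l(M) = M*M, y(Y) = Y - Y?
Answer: 10388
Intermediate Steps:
y(Y) = 0
l(M) = M²
f = 7/2 (f = 7/2 - (0²/(-56) + 0/97)/2 = 7/2 - (0*(-1/56) + 0*(1/97))/2 = 7/2 - (0 + 0)/2 = 7/2 - ½*0 = 7/2 + 0 = 7/2 ≈ 3.5000)
(f*(-28))*(-106) = ((7/2)*(-28))*(-106) = -98*(-106) = 10388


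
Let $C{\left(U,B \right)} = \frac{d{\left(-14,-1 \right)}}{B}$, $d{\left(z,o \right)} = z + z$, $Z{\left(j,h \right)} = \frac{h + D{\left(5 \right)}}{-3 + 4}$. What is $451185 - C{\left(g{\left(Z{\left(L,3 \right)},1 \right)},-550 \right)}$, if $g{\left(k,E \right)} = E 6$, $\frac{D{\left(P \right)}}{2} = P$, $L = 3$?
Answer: $\frac{124075861}{275} \approx 4.5119 \cdot 10^{5}$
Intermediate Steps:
$D{\left(P \right)} = 2 P$
$Z{\left(j,h \right)} = 10 + h$ ($Z{\left(j,h \right)} = \frac{h + 2 \cdot 5}{-3 + 4} = \frac{h + 10}{1} = \left(10 + h\right) 1 = 10 + h$)
$g{\left(k,E \right)} = 6 E$
$d{\left(z,o \right)} = 2 z$
$C{\left(U,B \right)} = - \frac{28}{B}$ ($C{\left(U,B \right)} = \frac{2 \left(-14\right)}{B} = - \frac{28}{B}$)
$451185 - C{\left(g{\left(Z{\left(L,3 \right)},1 \right)},-550 \right)} = 451185 - - \frac{28}{-550} = 451185 - \left(-28\right) \left(- \frac{1}{550}\right) = 451185 - \frac{14}{275} = \frac{124075861}{275}$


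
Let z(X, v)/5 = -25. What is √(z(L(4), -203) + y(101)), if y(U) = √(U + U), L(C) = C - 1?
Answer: √(-125 + √202) ≈ 10.526*I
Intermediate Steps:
L(C) = -1 + C
z(X, v) = -125 (z(X, v) = 5*(-25) = -125)
y(U) = √2*√U (y(U) = √(2*U) = √2*√U)
√(z(L(4), -203) + y(101)) = √(-125 + √2*√101) = √(-125 + √202)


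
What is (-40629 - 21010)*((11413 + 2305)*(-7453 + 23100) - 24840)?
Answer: -13229005697134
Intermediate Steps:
(-40629 - 21010)*((11413 + 2305)*(-7453 + 23100) - 24840) = -61639*(13718*15647 - 24840) = -61639*(214645546 - 24840) = -61639*214620706 = -13229005697134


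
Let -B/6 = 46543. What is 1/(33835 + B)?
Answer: -1/245423 ≈ -4.0746e-6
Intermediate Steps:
B = -279258 (B = -6*46543 = -279258)
1/(33835 + B) = 1/(33835 - 279258) = 1/(-245423) = -1/245423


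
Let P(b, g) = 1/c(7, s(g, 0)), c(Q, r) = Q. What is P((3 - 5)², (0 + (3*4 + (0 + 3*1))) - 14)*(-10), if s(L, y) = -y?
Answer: -10/7 ≈ -1.4286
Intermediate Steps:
P(b, g) = ⅐ (P(b, g) = 1/7 = ⅐)
P((3 - 5)², (0 + (3*4 + (0 + 3*1))) - 14)*(-10) = (⅐)*(-10) = -10/7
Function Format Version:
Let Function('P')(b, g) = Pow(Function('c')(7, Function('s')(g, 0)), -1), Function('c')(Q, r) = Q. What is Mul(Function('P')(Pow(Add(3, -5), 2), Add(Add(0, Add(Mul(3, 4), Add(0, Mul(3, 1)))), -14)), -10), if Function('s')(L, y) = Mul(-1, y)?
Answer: Rational(-10, 7) ≈ -1.4286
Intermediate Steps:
Function('P')(b, g) = Rational(1, 7) (Function('P')(b, g) = Pow(7, -1) = Rational(1, 7))
Mul(Function('P')(Pow(Add(3, -5), 2), Add(Add(0, Add(Mul(3, 4), Add(0, Mul(3, 1)))), -14)), -10) = Mul(Rational(1, 7), -10) = Rational(-10, 7)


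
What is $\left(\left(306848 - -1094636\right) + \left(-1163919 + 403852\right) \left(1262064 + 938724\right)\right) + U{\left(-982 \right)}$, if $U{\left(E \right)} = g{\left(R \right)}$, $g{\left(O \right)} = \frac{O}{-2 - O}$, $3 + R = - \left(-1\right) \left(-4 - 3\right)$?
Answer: $- \frac{6690979725253}{4} \approx -1.6727 \cdot 10^{12}$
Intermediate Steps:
$R = -10$ ($R = -3 - - (-4 - 3) = -3 - \left(-1\right) \left(-7\right) = -3 - 7 = -10$)
$U{\left(E \right)} = - \frac{5}{4}$ ($U{\left(E \right)} = \left(-1\right) \left(-10\right) \frac{1}{2 - 10} = \left(-1\right) \left(-10\right) \frac{1}{-8} = \left(-1\right) \left(-10\right) \left(- \frac{1}{8}\right) = - \frac{5}{4}$)
$\left(\left(306848 - -1094636\right) + \left(-1163919 + 403852\right) \left(1262064 + 938724\right)\right) + U{\left(-982 \right)} = \left(\left(306848 - -1094636\right) + \left(-1163919 + 403852\right) \left(1262064 + 938724\right)\right) - \frac{5}{4} = \left(\left(306848 + 1094636\right) - 1672746332796\right) - \frac{5}{4} = \left(1401484 - 1672746332796\right) - \frac{5}{4} = -1672744931312 - \frac{5}{4} = - \frac{6690979725253}{4}$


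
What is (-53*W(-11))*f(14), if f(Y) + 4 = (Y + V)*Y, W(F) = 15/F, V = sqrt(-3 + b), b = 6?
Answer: 152640/11 + 11130*sqrt(3)/11 ≈ 15629.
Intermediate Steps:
V = sqrt(3) (V = sqrt(-3 + 6) = sqrt(3) ≈ 1.7320)
f(Y) = -4 + Y*(Y + sqrt(3)) (f(Y) = -4 + (Y + sqrt(3))*Y = -4 + Y*(Y + sqrt(3)))
(-53*W(-11))*f(14) = (-795/(-11))*(-4 + 14**2 + 14*sqrt(3)) = (-795*(-1)/11)*(-4 + 196 + 14*sqrt(3)) = (-53*(-15/11))*(192 + 14*sqrt(3)) = 795*(192 + 14*sqrt(3))/11 = 152640/11 + 11130*sqrt(3)/11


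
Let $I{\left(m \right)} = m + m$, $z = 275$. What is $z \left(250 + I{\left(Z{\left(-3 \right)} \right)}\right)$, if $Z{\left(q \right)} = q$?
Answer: $67100$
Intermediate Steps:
$I{\left(m \right)} = 2 m$
$z \left(250 + I{\left(Z{\left(-3 \right)} \right)}\right) = 275 \left(250 + 2 \left(-3\right)\right) = 275 \left(250 - 6\right) = 275 \cdot 244 = 67100$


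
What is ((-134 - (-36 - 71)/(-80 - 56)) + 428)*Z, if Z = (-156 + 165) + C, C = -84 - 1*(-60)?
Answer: -598155/136 ≈ -4398.2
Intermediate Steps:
C = -24 (C = -84 + 60 = -24)
Z = -15 (Z = (-156 + 165) - 24 = 9 - 24 = -15)
((-134 - (-36 - 71)/(-80 - 56)) + 428)*Z = ((-134 - (-36 - 71)/(-80 - 56)) + 428)*(-15) = ((-134 - (-107)/(-136)) + 428)*(-15) = ((-134 - (-107)*(-1)/136) + 428)*(-15) = ((-134 - 1*107/136) + 428)*(-15) = ((-134 - 107/136) + 428)*(-15) = (-18331/136 + 428)*(-15) = (39877/136)*(-15) = -598155/136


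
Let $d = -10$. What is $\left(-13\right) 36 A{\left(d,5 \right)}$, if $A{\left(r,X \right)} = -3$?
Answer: $1404$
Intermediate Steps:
$\left(-13\right) 36 A{\left(d,5 \right)} = \left(-13\right) 36 \left(-3\right) = \left(-468\right) \left(-3\right) = 1404$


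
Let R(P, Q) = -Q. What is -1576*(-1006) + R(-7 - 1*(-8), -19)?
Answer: 1585475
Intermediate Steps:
-1576*(-1006) + R(-7 - 1*(-8), -19) = -1576*(-1006) - 1*(-19) = 1585456 + 19 = 1585475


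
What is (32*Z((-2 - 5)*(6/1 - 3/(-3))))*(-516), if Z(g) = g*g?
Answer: -39645312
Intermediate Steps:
Z(g) = g²
(32*Z((-2 - 5)*(6/1 - 3/(-3))))*(-516) = (32*((-2 - 5)*(6/1 - 3/(-3)))²)*(-516) = (32*(-7*(6*1 - 3*(-⅓)))²)*(-516) = (32*(-7*(6 + 1))²)*(-516) = (32*(-7*7)²)*(-516) = (32*(-49)²)*(-516) = (32*2401)*(-516) = 76832*(-516) = -39645312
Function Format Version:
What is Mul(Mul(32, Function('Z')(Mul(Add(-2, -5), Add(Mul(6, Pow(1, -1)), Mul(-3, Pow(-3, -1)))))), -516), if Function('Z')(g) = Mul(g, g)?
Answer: -39645312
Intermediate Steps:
Function('Z')(g) = Pow(g, 2)
Mul(Mul(32, Function('Z')(Mul(Add(-2, -5), Add(Mul(6, Pow(1, -1)), Mul(-3, Pow(-3, -1)))))), -516) = Mul(Mul(32, Pow(Mul(Add(-2, -5), Add(Mul(6, Pow(1, -1)), Mul(-3, Pow(-3, -1)))), 2)), -516) = Mul(Mul(32, Pow(Mul(-7, Add(Mul(6, 1), Mul(-3, Rational(-1, 3)))), 2)), -516) = Mul(Mul(32, Pow(Mul(-7, Add(6, 1)), 2)), -516) = Mul(Mul(32, Pow(Mul(-7, 7), 2)), -516) = Mul(Mul(32, Pow(-49, 2)), -516) = Mul(Mul(32, 2401), -516) = Mul(76832, -516) = -39645312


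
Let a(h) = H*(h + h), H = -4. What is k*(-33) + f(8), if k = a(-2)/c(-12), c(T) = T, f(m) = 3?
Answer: 47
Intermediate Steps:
a(h) = -8*h (a(h) = -4*(h + h) = -8*h)
k = -4/3 (k = -8*(-2)/(-12) = 16*(-1/12) = -4/3 ≈ -1.3333)
k*(-33) + f(8) = -4/3*(-33) + 3 = 44 + 3 = 47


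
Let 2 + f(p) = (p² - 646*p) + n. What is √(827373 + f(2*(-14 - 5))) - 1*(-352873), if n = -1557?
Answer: 352873 + √851806 ≈ 3.5380e+5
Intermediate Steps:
f(p) = -1559 + p² - 646*p (f(p) = -2 + ((p² - 646*p) - 1557) = -2 + (-1557 + p² - 646*p) = -1559 + p² - 646*p)
√(827373 + f(2*(-14 - 5))) - 1*(-352873) = √(827373 + (-1559 + (2*(-14 - 5))² - 1292*(-14 - 5))) - 1*(-352873) = √(827373 + (-1559 + (2*(-19))² - 1292*(-19))) + 352873 = √(827373 + (-1559 + (-38)² - 646*(-38))) + 352873 = √(827373 + (-1559 + 1444 + 24548)) + 352873 = √(827373 + 24433) + 352873 = √851806 + 352873 = 352873 + √851806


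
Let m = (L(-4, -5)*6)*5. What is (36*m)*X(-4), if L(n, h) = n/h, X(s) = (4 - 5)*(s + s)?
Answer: 6912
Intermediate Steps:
X(s) = -2*s
m = 24 (m = (-4/(-5)*6)*5 = (-4*(-⅕)*6)*5 = ((⅘)*6)*5 = (24/5)*5 = 24)
(36*m)*X(-4) = (36*24)*(-2*(-4)) = 864*8 = 6912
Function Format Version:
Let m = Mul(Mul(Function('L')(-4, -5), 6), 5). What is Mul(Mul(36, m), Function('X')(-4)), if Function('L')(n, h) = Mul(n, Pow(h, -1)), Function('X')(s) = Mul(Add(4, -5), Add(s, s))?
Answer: 6912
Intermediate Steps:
Function('X')(s) = Mul(-2, s) (Function('X')(s) = Mul(-1, Mul(2, s)) = Mul(-2, s))
m = 24 (m = Mul(Mul(Mul(-4, Pow(-5, -1)), 6), 5) = Mul(Mul(Mul(-4, Rational(-1, 5)), 6), 5) = Mul(Mul(Rational(4, 5), 6), 5) = Mul(Rational(24, 5), 5) = 24)
Mul(Mul(36, m), Function('X')(-4)) = Mul(Mul(36, 24), Mul(-2, -4)) = Mul(864, 8) = 6912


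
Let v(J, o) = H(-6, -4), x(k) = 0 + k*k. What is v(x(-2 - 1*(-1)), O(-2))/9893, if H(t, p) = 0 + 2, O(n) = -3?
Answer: 2/9893 ≈ 0.00020216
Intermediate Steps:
x(k) = k² (x(k) = 0 + k² = k²)
H(t, p) = 2
v(J, o) = 2
v(x(-2 - 1*(-1)), O(-2))/9893 = 2/9893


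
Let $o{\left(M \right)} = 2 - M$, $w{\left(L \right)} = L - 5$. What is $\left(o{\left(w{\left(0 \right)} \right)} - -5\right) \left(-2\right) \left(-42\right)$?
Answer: $1008$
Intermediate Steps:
$w{\left(L \right)} = -5 + L$ ($w{\left(L \right)} = L - 5 = -5 + L$)
$\left(o{\left(w{\left(0 \right)} \right)} - -5\right) \left(-2\right) \left(-42\right) = \left(\left(2 - \left(-5 + 0\right)\right) - -5\right) \left(-2\right) \left(-42\right) = \left(\left(2 - -5\right) + 5\right) \left(-2\right) \left(-42\right) = \left(\left(2 + 5\right) + 5\right) \left(-2\right) \left(-42\right) = \left(7 + 5\right) \left(-2\right) \left(-42\right) = 12 \left(-2\right) \left(-42\right) = \left(-24\right) \left(-42\right) = 1008$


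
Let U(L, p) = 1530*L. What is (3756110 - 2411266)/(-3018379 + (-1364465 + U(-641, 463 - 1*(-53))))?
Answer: -672422/2681787 ≈ -0.25074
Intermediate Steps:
(3756110 - 2411266)/(-3018379 + (-1364465 + U(-641, 463 - 1*(-53)))) = (3756110 - 2411266)/(-3018379 + (-1364465 + 1530*(-641))) = 1344844/(-3018379 + (-1364465 - 980730)) = 1344844/(-3018379 - 2345195) = 1344844/(-5363574) = 1344844*(-1/5363574) = -672422/2681787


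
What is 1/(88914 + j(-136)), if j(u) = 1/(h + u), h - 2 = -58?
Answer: 192/17071487 ≈ 1.1247e-5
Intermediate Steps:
h = -56 (h = 2 - 58 = -56)
j(u) = 1/(-56 + u)
1/(88914 + j(-136)) = 1/(88914 + 1/(-56 - 136)) = 1/(88914 + 1/(-192)) = 1/(88914 - 1/192) = 1/(17071487/192) = 192/17071487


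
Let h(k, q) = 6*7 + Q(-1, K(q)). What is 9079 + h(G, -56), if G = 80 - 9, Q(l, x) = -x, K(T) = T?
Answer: 9177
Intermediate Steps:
G = 71
h(k, q) = 42 - q (h(k, q) = 6*7 - q = 42 - q)
9079 + h(G, -56) = 9079 + (42 - 1*(-56)) = 9079 + (42 + 56) = 9079 + 98 = 9177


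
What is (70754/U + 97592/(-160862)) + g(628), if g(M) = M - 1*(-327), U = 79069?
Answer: 6075249359795/6359598739 ≈ 955.29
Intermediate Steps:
g(M) = 327 + M (g(M) = M + 327 = 327 + M)
(70754/U + 97592/(-160862)) + g(628) = (70754/79069 + 97592/(-160862)) + (327 + 628) = (70754*(1/79069) + 97592*(-1/160862)) + 955 = (70754/79069 - 48796/80431) + 955 = 1832564050/6359598739 + 955 = 6075249359795/6359598739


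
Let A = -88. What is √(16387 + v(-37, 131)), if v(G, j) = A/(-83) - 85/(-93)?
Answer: 2*√244125902937/7719 ≈ 128.02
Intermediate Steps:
v(G, j) = 15239/7719 (v(G, j) = -88/(-83) - 85/(-93) = -88*(-1/83) - 85*(-1/93) = 88/83 + 85/93 = 15239/7719)
√(16387 + v(-37, 131)) = √(16387 + 15239/7719) = √(126506492/7719) = 2*√244125902937/7719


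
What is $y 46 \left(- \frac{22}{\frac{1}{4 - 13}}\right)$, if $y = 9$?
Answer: $81972$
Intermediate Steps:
$y 46 \left(- \frac{22}{\frac{1}{4 - 13}}\right) = 9 \cdot 46 \left(- \frac{22}{\frac{1}{4 - 13}}\right) = 414 \left(- \frac{22}{\frac{1}{-9}}\right) = 414 \left(- \frac{22}{- \frac{1}{9}}\right) = 414 \left(\left(-22\right) \left(-9\right)\right) = 414 \cdot 198 = 81972$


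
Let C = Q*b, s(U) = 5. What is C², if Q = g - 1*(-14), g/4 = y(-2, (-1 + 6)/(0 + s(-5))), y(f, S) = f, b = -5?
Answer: 900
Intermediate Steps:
g = -8 (g = 4*(-2) = -8)
Q = 6 (Q = -8 - 1*(-14) = -8 + 14 = 6)
C = -30 (C = 6*(-5) = -30)
C² = (-30)² = 900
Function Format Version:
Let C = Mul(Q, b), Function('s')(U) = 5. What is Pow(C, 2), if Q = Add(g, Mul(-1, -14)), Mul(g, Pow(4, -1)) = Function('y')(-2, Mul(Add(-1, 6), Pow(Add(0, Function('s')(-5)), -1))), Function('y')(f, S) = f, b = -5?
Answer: 900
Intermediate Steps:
g = -8 (g = Mul(4, -2) = -8)
Q = 6 (Q = Add(-8, Mul(-1, -14)) = Add(-8, 14) = 6)
C = -30 (C = Mul(6, -5) = -30)
Pow(C, 2) = Pow(-30, 2) = 900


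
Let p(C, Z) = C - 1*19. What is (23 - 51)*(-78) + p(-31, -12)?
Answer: 2134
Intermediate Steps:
p(C, Z) = -19 + C (p(C, Z) = C - 19 = -19 + C)
(23 - 51)*(-78) + p(-31, -12) = (23 - 51)*(-78) + (-19 - 31) = -28*(-78) - 50 = 2184 - 50 = 2134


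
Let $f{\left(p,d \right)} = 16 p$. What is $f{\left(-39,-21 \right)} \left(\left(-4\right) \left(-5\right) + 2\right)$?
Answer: $-13728$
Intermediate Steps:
$f{\left(-39,-21 \right)} \left(\left(-4\right) \left(-5\right) + 2\right) = 16 \left(-39\right) \left(\left(-4\right) \left(-5\right) + 2\right) = - 624 \left(20 + 2\right) = \left(-624\right) 22 = -13728$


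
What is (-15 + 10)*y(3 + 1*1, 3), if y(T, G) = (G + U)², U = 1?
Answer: -80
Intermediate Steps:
y(T, G) = (1 + G)² (y(T, G) = (G + 1)² = (1 + G)²)
(-15 + 10)*y(3 + 1*1, 3) = (-15 + 10)*(1 + 3)² = -5*4² = -5*16 = -80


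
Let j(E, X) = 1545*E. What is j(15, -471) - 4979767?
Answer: -4956592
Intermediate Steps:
j(15, -471) - 4979767 = 1545*15 - 4979767 = 23175 - 4979767 = -4956592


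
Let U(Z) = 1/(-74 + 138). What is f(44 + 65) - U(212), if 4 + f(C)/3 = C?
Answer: 20159/64 ≈ 314.98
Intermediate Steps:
f(C) = -12 + 3*C
U(Z) = 1/64
f(44 + 65) - U(212) = (-12 + 3*(44 + 65)) - 1*1/64 = (-12 + 3*109) - 1/64 = (-12 + 327) - 1/64 = 315 - 1/64 = 20159/64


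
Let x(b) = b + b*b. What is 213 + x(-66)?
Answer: 4503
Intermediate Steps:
x(b) = b + b²
213 + x(-66) = 213 - 66*(1 - 66) = 213 - 66*(-65) = 213 + 4290 = 4503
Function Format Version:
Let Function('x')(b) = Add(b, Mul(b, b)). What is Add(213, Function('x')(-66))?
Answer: 4503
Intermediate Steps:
Function('x')(b) = Add(b, Pow(b, 2))
Add(213, Function('x')(-66)) = Add(213, Mul(-66, Add(1, -66))) = Add(213, Mul(-66, -65)) = Add(213, 4290) = 4503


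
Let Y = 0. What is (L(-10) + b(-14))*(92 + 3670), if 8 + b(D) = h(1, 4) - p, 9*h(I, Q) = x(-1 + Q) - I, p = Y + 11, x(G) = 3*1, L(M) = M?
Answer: -108262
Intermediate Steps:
x(G) = 3
p = 11 (p = 0 + 11 = 11)
h(I, Q) = ⅓ - I/9 (h(I, Q) = (3 - I)/9 = ⅓ - I/9)
b(D) = -169/9 (b(D) = -8 + ((⅓ - ⅑*1) - 1*11) = -8 + ((⅓ - ⅑) - 11) = -8 + (2/9 - 11) = -8 - 97/9 = -169/9)
(L(-10) + b(-14))*(92 + 3670) = (-10 - 169/9)*(92 + 3670) = -259/9*3762 = -108262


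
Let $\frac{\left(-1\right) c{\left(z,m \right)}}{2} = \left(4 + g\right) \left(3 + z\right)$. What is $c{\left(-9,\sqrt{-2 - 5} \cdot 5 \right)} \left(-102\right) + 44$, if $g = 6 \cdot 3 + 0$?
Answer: $-26884$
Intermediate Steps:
$g = 18$ ($g = 18 + 0 = 18$)
$c{\left(z,m \right)} = -132 - 44 z$ ($c{\left(z,m \right)} = - 2 \left(4 + 18\right) \left(3 + z\right) = - 2 \cdot 22 \left(3 + z\right) = - 2 \left(66 + 22 z\right) = -132 - 44 z$)
$c{\left(-9,\sqrt{-2 - 5} \cdot 5 \right)} \left(-102\right) + 44 = \left(-132 - -396\right) \left(-102\right) + 44 = \left(-132 + 396\right) \left(-102\right) + 44 = 264 \left(-102\right) + 44 = -26928 + 44 = -26884$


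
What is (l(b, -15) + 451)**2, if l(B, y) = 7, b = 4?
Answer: 209764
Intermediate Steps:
(l(b, -15) + 451)**2 = (7 + 451)**2 = 458**2 = 209764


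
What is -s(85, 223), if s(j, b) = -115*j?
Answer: 9775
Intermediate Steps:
-s(85, 223) = -(-115)*85 = -1*(-9775) = 9775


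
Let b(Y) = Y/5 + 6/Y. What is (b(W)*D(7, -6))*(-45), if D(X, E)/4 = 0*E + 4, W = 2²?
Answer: -1656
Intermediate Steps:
W = 4
D(X, E) = 16 (D(X, E) = 4*(0*E + 4) = 4*(0 + 4) = 4*4 = 16)
b(Y) = 6/Y + Y/5 (b(Y) = Y*(⅕) + 6/Y = Y/5 + 6/Y = 6/Y + Y/5)
(b(W)*D(7, -6))*(-45) = ((6/4 + (⅕)*4)*16)*(-45) = ((6*(¼) + ⅘)*16)*(-45) = ((3/2 + ⅘)*16)*(-45) = ((23/10)*16)*(-45) = (184/5)*(-45) = -1656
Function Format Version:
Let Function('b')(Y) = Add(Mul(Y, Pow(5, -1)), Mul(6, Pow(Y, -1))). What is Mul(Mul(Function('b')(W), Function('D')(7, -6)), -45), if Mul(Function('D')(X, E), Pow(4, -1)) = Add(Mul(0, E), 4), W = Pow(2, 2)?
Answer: -1656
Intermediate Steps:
W = 4
Function('D')(X, E) = 16 (Function('D')(X, E) = Mul(4, Add(Mul(0, E), 4)) = Mul(4, Add(0, 4)) = Mul(4, 4) = 16)
Function('b')(Y) = Add(Mul(6, Pow(Y, -1)), Mul(Rational(1, 5), Y)) (Function('b')(Y) = Add(Mul(Y, Rational(1, 5)), Mul(6, Pow(Y, -1))) = Add(Mul(Rational(1, 5), Y), Mul(6, Pow(Y, -1))) = Add(Mul(6, Pow(Y, -1)), Mul(Rational(1, 5), Y)))
Mul(Mul(Function('b')(W), Function('D')(7, -6)), -45) = Mul(Mul(Add(Mul(6, Pow(4, -1)), Mul(Rational(1, 5), 4)), 16), -45) = Mul(Mul(Add(Mul(6, Rational(1, 4)), Rational(4, 5)), 16), -45) = Mul(Mul(Add(Rational(3, 2), Rational(4, 5)), 16), -45) = Mul(Mul(Rational(23, 10), 16), -45) = Mul(Rational(184, 5), -45) = -1656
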